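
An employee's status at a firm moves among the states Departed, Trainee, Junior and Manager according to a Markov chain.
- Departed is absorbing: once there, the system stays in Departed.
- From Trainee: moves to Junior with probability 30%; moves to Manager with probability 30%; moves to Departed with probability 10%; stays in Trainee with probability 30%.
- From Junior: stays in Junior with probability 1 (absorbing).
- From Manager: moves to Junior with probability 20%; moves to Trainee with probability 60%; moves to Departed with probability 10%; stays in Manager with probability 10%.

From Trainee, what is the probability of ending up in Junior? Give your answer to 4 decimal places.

Let h(s) be the probability of absorption at Junior starting from transient state s. Then h(Junior) = 1 and h(Departed) = 0. By first-step analysis:
h(Trainee) = 0.1·0 + 0.3·h(Trainee) + 0.3·1 + 0.3·h(Manager)
h(Manager) = 0.1·0 + 0.6·h(Trainee) + 0.2·1 + 0.1·h(Manager)
Solving: h(Trainee) = 0.7333, h(Manager) = 0.7111.
Starting from Trainee, the probability is 0.7333.

0.7333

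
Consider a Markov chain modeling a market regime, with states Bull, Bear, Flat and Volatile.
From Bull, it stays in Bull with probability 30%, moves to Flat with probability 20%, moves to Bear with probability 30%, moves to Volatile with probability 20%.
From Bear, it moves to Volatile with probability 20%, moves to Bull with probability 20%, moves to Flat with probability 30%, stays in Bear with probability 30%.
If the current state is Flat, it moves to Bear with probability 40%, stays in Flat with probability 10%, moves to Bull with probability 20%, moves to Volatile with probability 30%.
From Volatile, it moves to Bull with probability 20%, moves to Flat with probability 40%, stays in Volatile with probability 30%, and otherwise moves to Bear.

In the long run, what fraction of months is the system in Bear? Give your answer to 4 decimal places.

0.2752

Let the stationary distribution be π with π = πP and π_1 + π_2 + π_3 + π_4 = 1.
π_1 = 0.3·π_1 + 0.2·π_2 + 0.2·π_3 + 0.2·π_4
π_2 = 0.3·π_1 + 0.3·π_2 + 0.4·π_3 + 0.1·π_4
π_3 = 0.2·π_1 + 0.3·π_2 + 0.1·π_3 + 0.4·π_4
Solving with the normalization constraint gives π = (0.2222, 0.2752, 0.2523, 0.2503).
So the stationary probability of Bear is 0.2752.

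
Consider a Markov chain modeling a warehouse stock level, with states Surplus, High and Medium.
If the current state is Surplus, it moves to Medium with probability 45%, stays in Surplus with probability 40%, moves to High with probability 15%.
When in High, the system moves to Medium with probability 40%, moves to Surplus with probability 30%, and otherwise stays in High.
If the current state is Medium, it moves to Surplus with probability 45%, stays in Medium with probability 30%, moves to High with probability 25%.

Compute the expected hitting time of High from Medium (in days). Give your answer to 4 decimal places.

4.8276

Let t(s) be the expected number of days to first reach High from state s, with t(High) = 0. Conditioning on the first day:
t(Surplus) = 1 + 0.4·t(Surplus) + 0.45·t(Medium)
t(Medium) = 1 + 0.45·t(Surplus) + 0.3·t(Medium)
Solving: t(Surplus) = 5.2874, t(Medium) = 4.8276.
Expected days from Medium to High: 4.8276.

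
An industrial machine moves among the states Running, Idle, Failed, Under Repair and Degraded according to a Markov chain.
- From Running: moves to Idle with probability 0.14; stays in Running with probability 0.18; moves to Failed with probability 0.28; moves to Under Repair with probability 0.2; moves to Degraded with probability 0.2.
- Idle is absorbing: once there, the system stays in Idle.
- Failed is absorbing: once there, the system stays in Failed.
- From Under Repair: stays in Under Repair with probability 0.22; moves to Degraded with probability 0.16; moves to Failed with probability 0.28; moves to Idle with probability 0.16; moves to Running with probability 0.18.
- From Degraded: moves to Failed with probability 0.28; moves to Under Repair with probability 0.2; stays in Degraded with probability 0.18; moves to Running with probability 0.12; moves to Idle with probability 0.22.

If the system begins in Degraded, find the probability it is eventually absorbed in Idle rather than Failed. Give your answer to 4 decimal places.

Let h(s) be the probability of absorption at Idle starting from transient state s. Then h(Idle) = 1 and h(Failed) = 0. By first-step analysis:
h(Running) = 0.18·h(Running) + 0.14·1 + 0.28·0 + 0.2·h(Under Repair) + 0.2·h(Degraded)
h(Under Repair) = 0.18·h(Running) + 0.16·1 + 0.28·0 + 0.22·h(Under Repair) + 0.16·h(Degraded)
h(Degraded) = 0.12·h(Running) + 0.22·1 + 0.28·0 + 0.2·h(Under Repair) + 0.18·h(Degraded)
Solving: h(Running) = 0.3624, h(Under Repair) = 0.3733, h(Degraded) = 0.4124.
Starting from Degraded, the probability is 0.4124.

0.4124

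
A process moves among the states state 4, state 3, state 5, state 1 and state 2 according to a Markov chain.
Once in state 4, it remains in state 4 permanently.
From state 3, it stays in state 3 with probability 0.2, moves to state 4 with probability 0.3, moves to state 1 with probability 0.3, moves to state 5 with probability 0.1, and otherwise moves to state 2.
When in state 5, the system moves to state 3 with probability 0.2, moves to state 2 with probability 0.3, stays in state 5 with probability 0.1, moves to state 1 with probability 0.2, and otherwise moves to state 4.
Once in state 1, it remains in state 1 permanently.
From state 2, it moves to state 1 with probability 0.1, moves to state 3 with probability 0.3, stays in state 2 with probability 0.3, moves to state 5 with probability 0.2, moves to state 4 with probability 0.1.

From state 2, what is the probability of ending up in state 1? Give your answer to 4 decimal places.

Let h(s) be the probability of absorption at state 1 starting from transient state s. Then h(state 1) = 1 and h(state 4) = 0. By first-step analysis:
h(state 3) = 0.3·0 + 0.2·h(state 3) + 0.1·h(state 5) + 0.3·1 + 0.1·h(state 2)
h(state 5) = 0.2·0 + 0.2·h(state 3) + 0.1·h(state 5) + 0.2·1 + 0.3·h(state 2)
h(state 2) = 0.1·0 + 0.3·h(state 3) + 0.2·h(state 5) + 0.1·1 + 0.3·h(state 2)
Solving: h(state 3) = 0.5000, h(state 5) = 0.5000, h(state 2) = 0.5000.
Starting from state 2, the probability is 0.5000.

0.5000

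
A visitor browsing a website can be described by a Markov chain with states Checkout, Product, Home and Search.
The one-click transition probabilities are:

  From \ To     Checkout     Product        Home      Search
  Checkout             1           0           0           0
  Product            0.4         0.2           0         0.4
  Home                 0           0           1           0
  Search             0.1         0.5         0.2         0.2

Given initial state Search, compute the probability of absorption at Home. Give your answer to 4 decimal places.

Let h(s) be the probability of absorption at Home starting from transient state s. Then h(Home) = 1 and h(Checkout) = 0. By first-step analysis:
h(Product) = 0.4·0 + 0.2·h(Product) + 0.4·h(Search)
h(Search) = 0.1·0 + 0.5·h(Product) + 0.2·1 + 0.2·h(Search)
Solving: h(Product) = 0.1818, h(Search) = 0.3636.
Starting from Search, the probability is 0.3636.

0.3636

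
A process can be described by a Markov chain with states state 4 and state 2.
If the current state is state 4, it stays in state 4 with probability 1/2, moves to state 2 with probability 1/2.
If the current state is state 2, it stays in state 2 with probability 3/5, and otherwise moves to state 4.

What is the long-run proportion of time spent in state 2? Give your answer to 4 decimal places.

Let the stationary distribution be π with π = πP and π_1 + π_2 = 1.
π_1 = 0.5·π_1 + 0.4·π_2
Solving with the normalization constraint gives π = (0.4444, 0.5556).
So the stationary probability of state 2 is 0.5556.

0.5556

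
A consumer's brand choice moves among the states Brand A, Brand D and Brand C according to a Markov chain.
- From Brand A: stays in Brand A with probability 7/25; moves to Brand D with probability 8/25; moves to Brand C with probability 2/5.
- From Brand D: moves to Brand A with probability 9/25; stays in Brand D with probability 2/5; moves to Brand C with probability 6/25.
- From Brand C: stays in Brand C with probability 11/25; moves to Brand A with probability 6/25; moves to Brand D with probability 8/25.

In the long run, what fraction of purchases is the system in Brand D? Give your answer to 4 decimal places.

Let the stationary distribution be π with π = πP and π_1 + π_2 + π_3 = 1.
π_1 = 0.28·π_1 + 0.36·π_2 + 0.24·π_3
π_2 = 0.32·π_1 + 0.4·π_2 + 0.32·π_3
Solving with the normalization constraint gives π = (0.2935, 0.3478, 0.3587).
So the stationary probability of Brand D is 0.3478.

0.3478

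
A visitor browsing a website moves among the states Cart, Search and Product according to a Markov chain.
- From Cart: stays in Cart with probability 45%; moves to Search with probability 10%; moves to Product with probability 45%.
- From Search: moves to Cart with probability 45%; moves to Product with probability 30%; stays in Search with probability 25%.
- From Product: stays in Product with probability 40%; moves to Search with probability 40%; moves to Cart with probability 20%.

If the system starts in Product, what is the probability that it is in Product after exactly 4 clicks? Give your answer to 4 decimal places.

Propagate the distribution vector 4 clicks from Product.
After 0 clicks: (0.0000, 0.0000, 1.0000)
After 1 click: (0.2000, 0.4000, 0.4000)
After 2 clicks: (0.3500, 0.2800, 0.3700)
After 3 clicks: (0.3575, 0.2530, 0.3895)
After 4 clicks: (0.3526, 0.2548, 0.3926)
P(in Product after 4 clicks) = 0.3926

0.3926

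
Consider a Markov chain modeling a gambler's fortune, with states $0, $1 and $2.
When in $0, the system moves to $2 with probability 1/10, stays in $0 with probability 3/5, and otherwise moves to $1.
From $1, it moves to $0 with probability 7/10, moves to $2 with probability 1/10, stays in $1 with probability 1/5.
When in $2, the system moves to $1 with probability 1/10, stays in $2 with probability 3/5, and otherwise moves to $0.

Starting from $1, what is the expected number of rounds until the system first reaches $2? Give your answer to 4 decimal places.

10.0000

Let t(s) be the expected number of rounds to first reach $2 from state s, with t($2) = 0. Conditioning on the first round:
t($0) = 1 + 0.6·t($0) + 0.3·t($1)
t($1) = 1 + 0.7·t($0) + 0.2·t($1)
Solving: t($0) = 10.0000, t($1) = 10.0000.
Expected rounds from $1 to $2: 10.0000.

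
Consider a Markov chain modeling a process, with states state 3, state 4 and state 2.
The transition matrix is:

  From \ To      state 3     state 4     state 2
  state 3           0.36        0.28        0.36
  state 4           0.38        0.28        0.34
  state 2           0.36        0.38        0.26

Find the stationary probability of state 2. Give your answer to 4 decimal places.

Let the stationary distribution be π with π = πP and π_1 + π_2 + π_3 = 1.
π_1 = 0.36·π_1 + 0.38·π_2 + 0.36·π_3
π_2 = 0.28·π_1 + 0.28·π_2 + 0.38·π_3
Solving with the normalization constraint gives π = (0.3662, 0.3122, 0.3216).
So the stationary probability of state 2 is 0.3216.

0.3216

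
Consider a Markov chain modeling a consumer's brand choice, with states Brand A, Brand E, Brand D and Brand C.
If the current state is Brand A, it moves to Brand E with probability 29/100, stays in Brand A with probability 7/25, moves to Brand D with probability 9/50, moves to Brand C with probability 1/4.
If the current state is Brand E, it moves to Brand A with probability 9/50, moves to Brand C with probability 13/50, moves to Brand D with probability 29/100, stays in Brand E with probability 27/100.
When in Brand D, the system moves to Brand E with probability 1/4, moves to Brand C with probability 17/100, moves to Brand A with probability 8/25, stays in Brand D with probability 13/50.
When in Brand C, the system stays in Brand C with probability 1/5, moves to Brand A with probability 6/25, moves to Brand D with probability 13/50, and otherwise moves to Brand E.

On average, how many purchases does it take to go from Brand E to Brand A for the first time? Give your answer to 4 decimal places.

4.3135

Let t(s) be the expected number of purchases to first reach Brand A from state s, with t(Brand A) = 0. Conditioning on the first purchase:
t(Brand E) = 1 + 0.27·t(Brand E) + 0.29·t(Brand D) + 0.26·t(Brand C)
t(Brand D) = 1 + 0.25·t(Brand E) + 0.26·t(Brand D) + 0.17·t(Brand C)
t(Brand C) = 1 + 0.3·t(Brand E) + 0.26·t(Brand D) + 0.2·t(Brand C)
Solving: t(Brand E) = 4.3135, t(Brand D) = 3.7472, t(Brand C) = 4.0854.
Expected purchases from Brand E to Brand A: 4.3135.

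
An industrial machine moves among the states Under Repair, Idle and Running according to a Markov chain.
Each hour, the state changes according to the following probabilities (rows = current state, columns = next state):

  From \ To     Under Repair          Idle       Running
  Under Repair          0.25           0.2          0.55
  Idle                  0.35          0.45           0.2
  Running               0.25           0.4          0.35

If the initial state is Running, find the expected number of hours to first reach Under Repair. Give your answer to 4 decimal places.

3.4234

Let t(s) be the expected number of hours to first reach Under Repair from state s, with t(Under Repair) = 0. Conditioning on the first hour:
t(Idle) = 1 + 0.45·t(Idle) + 0.2·t(Running)
t(Running) = 1 + 0.4·t(Idle) + 0.35·t(Running)
Solving: t(Idle) = 3.0631, t(Running) = 3.4234.
Expected hours from Running to Under Repair: 3.4234.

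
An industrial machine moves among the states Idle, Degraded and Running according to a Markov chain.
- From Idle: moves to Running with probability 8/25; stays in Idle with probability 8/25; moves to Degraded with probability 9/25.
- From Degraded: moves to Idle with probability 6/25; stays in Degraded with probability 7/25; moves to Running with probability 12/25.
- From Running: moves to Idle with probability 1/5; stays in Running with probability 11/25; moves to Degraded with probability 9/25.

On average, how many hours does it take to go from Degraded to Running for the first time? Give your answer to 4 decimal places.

Let t(s) be the expected number of hours to first reach Running from state s, with t(Running) = 0. Conditioning on the first hour:
t(Idle) = 1 + 0.32·t(Idle) + 0.36·t(Degraded)
t(Degraded) = 1 + 0.24·t(Idle) + 0.28·t(Degraded)
Solving: t(Idle) = 2.6786, t(Degraded) = 2.2817.
Expected hours from Degraded to Running: 2.2817.

2.2817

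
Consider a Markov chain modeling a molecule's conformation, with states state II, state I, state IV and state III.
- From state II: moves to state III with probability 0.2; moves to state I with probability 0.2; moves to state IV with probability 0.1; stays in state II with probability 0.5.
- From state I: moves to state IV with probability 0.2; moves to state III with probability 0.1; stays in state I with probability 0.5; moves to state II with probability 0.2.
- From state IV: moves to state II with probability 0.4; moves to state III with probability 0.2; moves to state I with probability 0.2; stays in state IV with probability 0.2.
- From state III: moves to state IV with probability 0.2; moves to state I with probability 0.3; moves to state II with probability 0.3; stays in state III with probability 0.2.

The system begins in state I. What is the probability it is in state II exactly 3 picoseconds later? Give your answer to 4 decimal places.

0.3440

Propagate the distribution vector 3 picoseconds from state I.
After 0 picoseconds: (0.0000, 1.0000, 0.0000, 0.0000)
After 1 picosecond: (0.2000, 0.5000, 0.2000, 0.1000)
After 2 picoseconds: (0.3100, 0.3600, 0.1800, 0.1500)
After 3 picoseconds: (0.3440, 0.3230, 0.1690, 0.1640)
P(in state II after 3 picoseconds) = 0.3440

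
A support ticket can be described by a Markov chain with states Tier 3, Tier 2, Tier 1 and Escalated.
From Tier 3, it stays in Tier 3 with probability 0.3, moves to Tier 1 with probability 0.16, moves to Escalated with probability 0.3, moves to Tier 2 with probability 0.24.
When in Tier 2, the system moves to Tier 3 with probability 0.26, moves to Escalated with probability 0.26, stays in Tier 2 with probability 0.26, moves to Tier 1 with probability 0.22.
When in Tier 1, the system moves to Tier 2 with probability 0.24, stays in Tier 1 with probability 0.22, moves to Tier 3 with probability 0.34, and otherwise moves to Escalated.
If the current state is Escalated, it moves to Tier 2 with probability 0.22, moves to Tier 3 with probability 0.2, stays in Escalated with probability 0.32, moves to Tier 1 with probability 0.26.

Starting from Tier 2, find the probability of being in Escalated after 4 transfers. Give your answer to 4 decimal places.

Propagate the distribution vector 4 transfers from Tier 2.
After 0 transfers: (0.0000, 1.0000, 0.0000, 0.0000)
After 1 transfer: (0.2600, 0.2600, 0.2200, 0.2600)
After 2 transfers: (0.2724, 0.2400, 0.2148, 0.2728)
After 3 transfers: (0.2717, 0.2393, 0.2146, 0.2744)
After 4 transfers: (0.2716, 0.2393, 0.2147, 0.2745)
P(in Escalated after 4 transfers) = 0.2745

0.2745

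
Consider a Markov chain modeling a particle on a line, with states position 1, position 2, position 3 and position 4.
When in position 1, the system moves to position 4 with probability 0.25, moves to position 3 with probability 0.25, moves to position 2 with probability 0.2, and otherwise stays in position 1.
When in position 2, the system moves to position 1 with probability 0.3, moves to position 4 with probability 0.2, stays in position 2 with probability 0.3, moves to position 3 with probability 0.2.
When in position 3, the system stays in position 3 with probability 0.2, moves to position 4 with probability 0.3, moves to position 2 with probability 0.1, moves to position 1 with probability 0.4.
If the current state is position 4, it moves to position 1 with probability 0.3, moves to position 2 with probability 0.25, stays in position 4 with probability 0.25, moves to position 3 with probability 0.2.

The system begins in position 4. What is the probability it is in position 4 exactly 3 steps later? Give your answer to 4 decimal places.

Propagate the distribution vector 3 steps from position 4.
After 0 steps: (0.0000, 0.0000, 0.0000, 1.0000)
After 1 step: (0.3000, 0.2500, 0.2000, 0.2500)
After 2 steps: (0.3200, 0.2175, 0.2150, 0.2475)
After 3 steps: (0.3215, 0.2126, 0.2160, 0.2499)
P(in position 4 after 3 steps) = 0.2499

0.2499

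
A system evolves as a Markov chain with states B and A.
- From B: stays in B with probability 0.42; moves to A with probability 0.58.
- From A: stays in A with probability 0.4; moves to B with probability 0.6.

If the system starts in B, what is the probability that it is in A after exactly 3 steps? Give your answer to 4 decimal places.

Propagate the distribution vector 3 steps from B.
After 0 steps: (1.0000, 0.0000)
After 1 step: (0.4200, 0.5800)
After 2 steps: (0.5244, 0.4756)
After 3 steps: (0.5056, 0.4944)
P(in A after 3 steps) = 0.4944

0.4944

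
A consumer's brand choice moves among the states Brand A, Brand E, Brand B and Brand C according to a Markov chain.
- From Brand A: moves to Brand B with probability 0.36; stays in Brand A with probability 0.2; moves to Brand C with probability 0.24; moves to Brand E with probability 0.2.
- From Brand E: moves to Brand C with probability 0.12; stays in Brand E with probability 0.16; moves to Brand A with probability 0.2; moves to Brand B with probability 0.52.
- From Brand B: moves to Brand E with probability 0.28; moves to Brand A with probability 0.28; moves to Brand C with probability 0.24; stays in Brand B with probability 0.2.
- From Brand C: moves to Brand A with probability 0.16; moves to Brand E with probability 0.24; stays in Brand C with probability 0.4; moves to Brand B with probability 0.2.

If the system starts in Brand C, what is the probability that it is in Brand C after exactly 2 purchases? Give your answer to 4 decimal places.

Propagate the distribution vector 2 purchases from Brand C.
After 0 purchases: (0.0000, 0.0000, 0.0000, 1.0000)
After 1 purchase: (0.1600, 0.2400, 0.2000, 0.4000)
After 2 purchases: (0.2000, 0.2224, 0.3024, 0.2752)
P(in Brand C after 2 purchases) = 0.2752

0.2752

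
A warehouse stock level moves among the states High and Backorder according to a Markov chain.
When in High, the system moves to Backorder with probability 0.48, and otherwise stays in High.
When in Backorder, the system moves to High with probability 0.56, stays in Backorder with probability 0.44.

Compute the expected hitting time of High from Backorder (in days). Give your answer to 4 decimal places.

1.7857

Let t(s) be the expected number of days to first reach High from state s, with t(High) = 0. Conditioning on the first day:
t(Backorder) = 1 + 0.44·t(Backorder)
Solving: t(Backorder) = 1.7857.
Expected days from Backorder to High: 1.7857.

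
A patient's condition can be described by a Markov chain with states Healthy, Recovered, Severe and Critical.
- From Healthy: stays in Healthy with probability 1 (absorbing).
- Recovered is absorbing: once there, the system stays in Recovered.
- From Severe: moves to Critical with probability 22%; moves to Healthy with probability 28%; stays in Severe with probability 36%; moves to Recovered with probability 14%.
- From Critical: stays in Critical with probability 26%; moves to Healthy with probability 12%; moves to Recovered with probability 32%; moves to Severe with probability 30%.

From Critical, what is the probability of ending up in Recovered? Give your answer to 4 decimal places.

Let h(s) be the probability of absorption at Recovered starting from transient state s. Then h(Recovered) = 1 and h(Healthy) = 0. By first-step analysis:
h(Severe) = 0.28·0 + 0.14·1 + 0.36·h(Severe) + 0.22·h(Critical)
h(Critical) = 0.12·0 + 0.32·1 + 0.3·h(Severe) + 0.26·h(Critical)
Solving: h(Severe) = 0.4269, h(Critical) = 0.6055.
Starting from Critical, the probability is 0.6055.

0.6055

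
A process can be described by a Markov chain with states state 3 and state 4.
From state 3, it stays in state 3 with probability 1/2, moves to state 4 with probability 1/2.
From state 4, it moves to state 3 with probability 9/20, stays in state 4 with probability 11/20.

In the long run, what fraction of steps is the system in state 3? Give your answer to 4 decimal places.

Let the stationary distribution be π with π = πP and π_1 + π_2 = 1.
π_1 = 0.5·π_1 + 0.45·π_2
Solving with the normalization constraint gives π = (0.4737, 0.5263).
So the stationary probability of state 3 is 0.4737.

0.4737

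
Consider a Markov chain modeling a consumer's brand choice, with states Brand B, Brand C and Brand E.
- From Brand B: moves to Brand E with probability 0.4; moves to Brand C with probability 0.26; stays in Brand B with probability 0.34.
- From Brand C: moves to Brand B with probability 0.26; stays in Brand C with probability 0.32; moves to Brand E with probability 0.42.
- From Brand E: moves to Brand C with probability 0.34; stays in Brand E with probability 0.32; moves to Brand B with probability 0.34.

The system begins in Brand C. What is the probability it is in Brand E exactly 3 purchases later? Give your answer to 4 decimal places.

0.3764

Propagate the distribution vector 3 purchases from Brand C.
After 0 purchases: (0.0000, 1.0000, 0.0000)
After 1 purchase: (0.2600, 0.3200, 0.4200)
After 2 purchases: (0.3144, 0.3128, 0.3728)
After 3 purchases: (0.3150, 0.3086, 0.3764)
P(in Brand E after 3 purchases) = 0.3764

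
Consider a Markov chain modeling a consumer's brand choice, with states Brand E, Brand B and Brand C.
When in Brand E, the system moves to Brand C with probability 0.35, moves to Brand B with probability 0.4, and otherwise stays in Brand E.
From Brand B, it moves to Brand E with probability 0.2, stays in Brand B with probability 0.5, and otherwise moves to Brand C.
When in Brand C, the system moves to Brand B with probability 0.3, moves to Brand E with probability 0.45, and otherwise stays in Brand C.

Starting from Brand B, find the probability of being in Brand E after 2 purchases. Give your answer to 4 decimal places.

0.2850

Sum over the intermediate state after 1 purchase:
P = P(Brand B→Brand E)·P(Brand E→Brand E) + P(Brand B→Brand B)·P(Brand B→Brand E) + P(Brand B→Brand C)·P(Brand C→Brand E)
  = 0.2×0.25 + 0.5×0.2 + 0.3×0.45
  = 0.0500 + 0.1000 + 0.1350 = 0.2850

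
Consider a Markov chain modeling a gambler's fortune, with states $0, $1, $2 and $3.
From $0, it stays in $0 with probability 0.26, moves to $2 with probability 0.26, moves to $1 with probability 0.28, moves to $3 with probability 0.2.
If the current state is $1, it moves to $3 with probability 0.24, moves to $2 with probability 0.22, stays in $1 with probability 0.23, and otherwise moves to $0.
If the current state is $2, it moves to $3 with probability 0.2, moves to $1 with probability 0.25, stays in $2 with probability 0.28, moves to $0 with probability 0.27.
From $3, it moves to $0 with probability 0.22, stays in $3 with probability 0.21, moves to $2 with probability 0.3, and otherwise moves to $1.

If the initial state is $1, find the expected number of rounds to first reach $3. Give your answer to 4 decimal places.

4.5721

Let t(s) be the expected number of rounds to first reach $3 from state s, with t($3) = 0. Conditioning on the first round:
t($0) = 1 + 0.26·t($0) + 0.28·t($1) + 0.26·t($2)
t($1) = 1 + 0.31·t($0) + 0.23·t($1) + 0.22·t($2)
t($2) = 1 + 0.27·t($0) + 0.25·t($1) + 0.28·t($2)
Solving: t($0) = 4.7534, t($1) = 4.5721, t($2) = 4.7590.
Expected rounds from $1 to $3: 4.5721.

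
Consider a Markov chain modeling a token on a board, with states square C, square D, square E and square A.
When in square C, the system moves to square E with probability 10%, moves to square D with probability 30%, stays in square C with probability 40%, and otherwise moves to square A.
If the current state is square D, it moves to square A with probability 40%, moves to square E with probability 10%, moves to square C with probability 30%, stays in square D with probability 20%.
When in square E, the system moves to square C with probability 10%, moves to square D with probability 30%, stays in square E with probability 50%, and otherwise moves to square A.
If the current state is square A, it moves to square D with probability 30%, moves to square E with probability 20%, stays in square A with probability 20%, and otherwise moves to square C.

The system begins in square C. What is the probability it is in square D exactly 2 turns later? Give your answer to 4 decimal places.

0.2700

Propagate the distribution vector 2 turns from square C.
After 0 turns: (1.0000, 0.0000, 0.0000, 0.0000)
After 1 turn: (0.4000, 0.3000, 0.1000, 0.2000)
After 2 turns: (0.3200, 0.2700, 0.1600, 0.2500)
P(in square D after 2 turns) = 0.2700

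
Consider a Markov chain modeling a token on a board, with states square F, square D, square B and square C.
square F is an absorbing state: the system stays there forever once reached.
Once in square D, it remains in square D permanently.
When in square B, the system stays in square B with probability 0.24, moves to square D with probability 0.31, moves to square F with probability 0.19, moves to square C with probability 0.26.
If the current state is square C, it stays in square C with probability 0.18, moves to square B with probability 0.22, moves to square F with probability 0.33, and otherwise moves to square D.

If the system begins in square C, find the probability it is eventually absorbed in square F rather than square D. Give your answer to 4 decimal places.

0.5170

Let h(s) be the probability of absorption at square F starting from transient state s. Then h(square F) = 1 and h(square D) = 0. By first-step analysis:
h(square B) = 0.19·1 + 0.31·0 + 0.24·h(square B) + 0.26·h(square C)
h(square C) = 0.33·1 + 0.27·0 + 0.22·h(square B) + 0.18·h(square C)
Solving: h(square B) = 0.4269, h(square C) = 0.5170.
Starting from square C, the probability is 0.5170.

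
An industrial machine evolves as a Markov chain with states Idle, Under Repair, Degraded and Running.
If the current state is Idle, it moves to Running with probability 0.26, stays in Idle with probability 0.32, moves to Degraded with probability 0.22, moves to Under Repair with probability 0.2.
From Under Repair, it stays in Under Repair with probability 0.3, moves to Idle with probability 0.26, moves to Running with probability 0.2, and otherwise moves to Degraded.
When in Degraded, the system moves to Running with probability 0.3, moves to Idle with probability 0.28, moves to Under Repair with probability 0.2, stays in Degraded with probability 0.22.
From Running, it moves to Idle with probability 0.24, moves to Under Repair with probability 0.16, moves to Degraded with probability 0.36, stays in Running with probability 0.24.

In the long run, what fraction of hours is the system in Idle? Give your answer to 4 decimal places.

0.2767

Let the stationary distribution be π with π = πP and π_1 + π_2 + π_3 + π_4 = 1.
π_1 = 0.32·π_1 + 0.26·π_2 + 0.28·π_3 + 0.24·π_4
π_2 = 0.2·π_1 + 0.3·π_2 + 0.2·π_3 + 0.16·π_4
π_3 = 0.22·π_1 + 0.24·π_2 + 0.22·π_3 + 0.36·π_4
Solving with the normalization constraint gives π = (0.2767, 0.2110, 0.2596, 0.2527).
So the stationary probability of Idle is 0.2767.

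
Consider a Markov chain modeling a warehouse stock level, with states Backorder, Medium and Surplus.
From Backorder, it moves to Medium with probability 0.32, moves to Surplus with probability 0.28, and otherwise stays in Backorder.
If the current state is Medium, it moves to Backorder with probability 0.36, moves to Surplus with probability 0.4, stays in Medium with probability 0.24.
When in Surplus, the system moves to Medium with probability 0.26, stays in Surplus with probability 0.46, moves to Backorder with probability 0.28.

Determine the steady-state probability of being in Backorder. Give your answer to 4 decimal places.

0.3432

Let the stationary distribution be π with π = πP and π_1 + π_2 + π_3 = 1.
π_1 = 0.4·π_1 + 0.36·π_2 + 0.28·π_3
π_2 = 0.32·π_1 + 0.24·π_2 + 0.26·π_3
Solving with the normalization constraint gives π = (0.3432, 0.2751, 0.3817).
So the stationary probability of Backorder is 0.3432.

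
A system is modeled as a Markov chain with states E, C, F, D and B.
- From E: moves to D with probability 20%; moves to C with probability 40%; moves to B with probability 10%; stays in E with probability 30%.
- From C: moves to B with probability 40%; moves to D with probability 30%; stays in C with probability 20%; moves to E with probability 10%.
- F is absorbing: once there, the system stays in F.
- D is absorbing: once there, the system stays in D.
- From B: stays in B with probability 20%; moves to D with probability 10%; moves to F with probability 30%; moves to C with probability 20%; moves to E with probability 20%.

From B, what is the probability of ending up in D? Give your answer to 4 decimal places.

Let h(s) be the probability of absorption at D starting from transient state s. Then h(D) = 1 and h(F) = 0. By first-step analysis:
h(E) = 0.3·h(E) + 0.4·h(C) + 0.2·1 + 0.1·h(B)
h(C) = 0.1·h(E) + 0.2·h(C) + 0.3·1 + 0.4·h(B)
h(B) = 0.2·h(E) + 0.2·h(C) + 0.3·0 + 0.1·1 + 0.2·h(B)
Solving: h(E) = 0.7677, h(C) = 0.7194, h(B) = 0.4968.
Starting from B, the probability is 0.4968.

0.4968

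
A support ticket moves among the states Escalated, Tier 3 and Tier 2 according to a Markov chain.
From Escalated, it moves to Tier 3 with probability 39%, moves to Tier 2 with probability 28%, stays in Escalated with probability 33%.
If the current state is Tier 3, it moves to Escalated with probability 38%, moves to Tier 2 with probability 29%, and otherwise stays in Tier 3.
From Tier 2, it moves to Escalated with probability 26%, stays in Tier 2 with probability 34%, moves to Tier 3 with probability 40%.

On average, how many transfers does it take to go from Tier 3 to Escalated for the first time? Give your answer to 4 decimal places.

Let t(s) be the expected number of transfers to first reach Escalated from state s, with t(Escalated) = 0. Conditioning on the first transfer:
t(Tier 3) = 1 + 0.33·t(Tier 3) + 0.29·t(Tier 2)
t(Tier 2) = 1 + 0.4·t(Tier 3) + 0.34·t(Tier 2)
Solving: t(Tier 3) = 2.9123, t(Tier 2) = 3.2802.
Expected transfers from Tier 3 to Escalated: 2.9123.

2.9123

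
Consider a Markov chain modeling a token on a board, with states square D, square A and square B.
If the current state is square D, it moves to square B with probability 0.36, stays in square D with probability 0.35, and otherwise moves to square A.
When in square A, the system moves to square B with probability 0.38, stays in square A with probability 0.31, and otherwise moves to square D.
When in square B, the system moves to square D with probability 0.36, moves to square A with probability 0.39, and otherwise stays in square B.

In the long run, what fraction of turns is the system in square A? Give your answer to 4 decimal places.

Let the stationary distribution be π with π = πP and π_1 + π_2 + π_3 = 1.
π_1 = 0.35·π_1 + 0.31·π_2 + 0.36·π_3
π_2 = 0.29·π_1 + 0.31·π_2 + 0.39·π_3
Solving with the normalization constraint gives π = (0.3401, 0.3296, 0.3303).
So the stationary probability of square A is 0.3296.

0.3296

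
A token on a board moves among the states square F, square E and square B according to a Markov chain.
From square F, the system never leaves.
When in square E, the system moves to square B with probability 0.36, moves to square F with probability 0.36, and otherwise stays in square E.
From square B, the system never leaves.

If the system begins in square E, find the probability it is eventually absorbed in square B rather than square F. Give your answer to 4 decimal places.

0.5000

Let h(s) be the probability of absorption at square B starting from transient state s. Then h(square B) = 1 and h(square F) = 0. By first-step analysis:
h(square E) = 0.36·0 + 0.28·h(square E) + 0.36·1
Solving: h(square E) = 0.5000.
Starting from square E, the probability is 0.5000.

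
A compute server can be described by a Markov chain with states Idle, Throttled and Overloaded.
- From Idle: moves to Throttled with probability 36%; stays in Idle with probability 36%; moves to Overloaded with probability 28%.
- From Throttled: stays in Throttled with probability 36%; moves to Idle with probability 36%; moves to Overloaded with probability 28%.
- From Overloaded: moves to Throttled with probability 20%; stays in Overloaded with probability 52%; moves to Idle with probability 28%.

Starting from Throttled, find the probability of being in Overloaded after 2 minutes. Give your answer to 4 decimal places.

Sum over the intermediate state after 1 minute:
P = P(Throttled→Idle)·P(Idle→Overloaded) + P(Throttled→Throttled)·P(Throttled→Overloaded) + P(Throttled→Overloaded)·P(Overloaded→Overloaded)
  = 0.36×0.28 + 0.36×0.28 + 0.28×0.52
  = 0.1008 + 0.1008 + 0.1456 = 0.3472

0.3472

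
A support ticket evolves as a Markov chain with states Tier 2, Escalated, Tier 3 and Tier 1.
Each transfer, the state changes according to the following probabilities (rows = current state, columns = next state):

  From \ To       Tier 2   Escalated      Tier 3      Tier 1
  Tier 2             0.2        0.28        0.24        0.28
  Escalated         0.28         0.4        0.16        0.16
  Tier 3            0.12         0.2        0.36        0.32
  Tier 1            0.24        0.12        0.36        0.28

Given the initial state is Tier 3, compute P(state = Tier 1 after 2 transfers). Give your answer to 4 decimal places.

Propagate the distribution vector 2 transfers from Tier 3.
After 0 transfers: (0.0000, 0.0000, 1.0000, 0.0000)
After 1 transfer: (0.1200, 0.2000, 0.3600, 0.3200)
After 2 transfers: (0.2000, 0.2240, 0.3056, 0.2704)
P(in Tier 1 after 2 transfers) = 0.2704

0.2704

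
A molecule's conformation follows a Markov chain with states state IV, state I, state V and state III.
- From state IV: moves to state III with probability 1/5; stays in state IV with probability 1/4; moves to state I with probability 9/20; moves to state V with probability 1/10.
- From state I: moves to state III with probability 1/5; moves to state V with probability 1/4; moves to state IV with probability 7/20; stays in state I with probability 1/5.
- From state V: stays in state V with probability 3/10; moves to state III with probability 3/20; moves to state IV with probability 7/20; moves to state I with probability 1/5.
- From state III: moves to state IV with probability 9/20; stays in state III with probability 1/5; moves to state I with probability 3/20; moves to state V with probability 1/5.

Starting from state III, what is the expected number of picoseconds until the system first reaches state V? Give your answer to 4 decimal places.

Let t(s) be the expected number of picoseconds to first reach state V from state s, with t(state V) = 0. Conditioning on the first picosecond:
t(state IV) = 1 + 0.25·t(state IV) + 0.45·t(state I) + 0.2·t(state III)
t(state I) = 1 + 0.35·t(state IV) + 0.2·t(state I) + 0.2·t(state III)
t(state III) = 1 + 0.45·t(state IV) + 0.15·t(state I) + 0.2·t(state III)
Solving: t(state IV) = 5.9952, t(state I) = 5.2758, t(state III) = 5.6115.
Expected picoseconds from state III to state V: 5.6115.

5.6115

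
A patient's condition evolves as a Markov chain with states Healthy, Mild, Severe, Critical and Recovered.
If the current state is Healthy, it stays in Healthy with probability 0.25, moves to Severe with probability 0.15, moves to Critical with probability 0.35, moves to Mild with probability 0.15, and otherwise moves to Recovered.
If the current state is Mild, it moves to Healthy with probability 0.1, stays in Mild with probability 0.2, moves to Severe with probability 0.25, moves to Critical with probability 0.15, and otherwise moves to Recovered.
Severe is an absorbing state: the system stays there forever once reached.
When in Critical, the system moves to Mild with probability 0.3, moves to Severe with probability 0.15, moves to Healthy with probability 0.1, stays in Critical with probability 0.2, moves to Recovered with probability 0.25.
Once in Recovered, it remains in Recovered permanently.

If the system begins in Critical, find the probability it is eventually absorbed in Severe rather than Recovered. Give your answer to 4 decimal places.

Let h(s) be the probability of absorption at Severe starting from transient state s. Then h(Severe) = 1 and h(Recovered) = 0. By first-step analysis:
h(Healthy) = 0.25·h(Healthy) + 0.15·h(Mild) + 0.15·1 + 0.35·h(Critical) + 0.1·0
h(Mild) = 0.1·h(Healthy) + 0.2·h(Mild) + 0.25·1 + 0.15·h(Critical) + 0.3·0
h(Critical) = 0.1·h(Healthy) + 0.3·h(Mild) + 0.15·1 + 0.2·h(Critical) + 0.25·0
Solving: h(Healthy) = 0.4851, h(Mild) = 0.4514, h(Critical) = 0.4174.
Starting from Critical, the probability is 0.4174.

0.4174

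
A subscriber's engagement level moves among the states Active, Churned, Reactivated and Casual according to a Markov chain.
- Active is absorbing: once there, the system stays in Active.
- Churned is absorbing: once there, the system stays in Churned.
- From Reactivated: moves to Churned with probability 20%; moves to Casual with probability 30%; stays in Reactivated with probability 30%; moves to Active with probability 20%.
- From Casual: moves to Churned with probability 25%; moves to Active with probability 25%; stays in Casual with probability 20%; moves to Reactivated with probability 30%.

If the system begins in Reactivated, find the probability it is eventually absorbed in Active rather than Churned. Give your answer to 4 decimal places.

Let h(s) be the probability of absorption at Active starting from transient state s. Then h(Active) = 1 and h(Churned) = 0. By first-step analysis:
h(Reactivated) = 0.2·1 + 0.2·0 + 0.3·h(Reactivated) + 0.3·h(Casual)
h(Casual) = 0.25·1 + 0.25·0 + 0.3·h(Reactivated) + 0.2·h(Casual)
Solving: h(Reactivated) = 0.5000, h(Casual) = 0.5000.
Starting from Reactivated, the probability is 0.5000.

0.5000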